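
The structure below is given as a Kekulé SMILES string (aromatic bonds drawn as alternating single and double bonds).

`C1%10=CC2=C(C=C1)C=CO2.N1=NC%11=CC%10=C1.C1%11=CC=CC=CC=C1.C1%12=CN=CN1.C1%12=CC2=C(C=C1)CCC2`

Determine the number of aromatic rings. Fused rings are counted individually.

The SMILES encodes a six-membered carbon ring with three alternating C=C double bonds, fused to a five-membered ring containing one oxygen and two C=C double bonds; a six-membered ring with two adjacent nitrogens and three alternating double bonds; an eight-membered carbon ring with four alternating C=C double bonds; a five-membered ring with nitrogens at positions 1 and 3 (one bearing H, one in a C=N bond) and two double bonds; a six-membered carbon ring with three alternating C=C double bonds, fused to a saturated five-membered carbon ring.
The fused 6/5-membered bicyclic (with one oxygen) is a single π system with 9 sp² atoms and 10 π electrons from ring double bonds plus a heteroatom lone pair. 10 = 4(2)+2, so the system is aromatic and both rings count as aromatic (benzofuran).
The 6-membered ring with two nitrogens (1,2) is planar and fully conjugated; 3 ring double bonds give 6 π electrons. 6 = 4(1)+2, so it is aromatic (pyridazine).
The 8-membered ring has only sp² ring atoms; a planar conformation would have a fully conjugated π system of 8 electrons. But 8 = 4(2), which is 4n not 4n+2, so it is not aromatic (cyclooctatetraene) — cyclooctatetraene distorts into a non-planar tub to avoid antiaromaticity.
The 5-membered ring with two nitrogens (one N–H, one =N–) is fully conjugated (every ring atom contributes a p orbital); 2 ring double bonds (4 π electrons) plus a heteroatom lone pair (2) give 6 π electrons. Since 6 = 4n+2 (n=1), it is aromatic (imidazole).
The 6-membered ring has a continuous p-orbital overlap around the ring; 3 ring double bonds give 6 π electrons. Since 6 = 4n+2 (n=1), it is aromatic (benzene ring).
The 5-membered ring has three sp³ carbons, so it is not fully conjugated — not aromatic (cyclopentane ring).
5 of the 7 rings are aromatic. Total: 5.

5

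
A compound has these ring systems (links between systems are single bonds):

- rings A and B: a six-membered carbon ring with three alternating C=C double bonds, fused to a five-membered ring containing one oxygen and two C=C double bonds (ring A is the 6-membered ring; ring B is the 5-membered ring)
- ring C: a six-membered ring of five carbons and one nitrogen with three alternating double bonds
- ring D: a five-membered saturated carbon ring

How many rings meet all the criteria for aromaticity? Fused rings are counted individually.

3

Rings A and B form a fused bicyclic system (with one oxygen) with 9 sp² atoms and 10 π electrons from ring double bonds plus a heteroatom lone pair. 10 = 4(2)+2, so the system is aromatic and both rings count as aromatic (benzofuran).
Ring C is fully conjugated (every ring atom contributes a p orbital); 3 ring double bonds give 6 π electrons. Since 6 = 4n+2 (n=1), ring C is aromatic (pyridine).
Ring D has only sp³ atoms, so it is not fully conjugated — not aromatic (cyclopentane).
Aromatic: A, B, C. Total: 3.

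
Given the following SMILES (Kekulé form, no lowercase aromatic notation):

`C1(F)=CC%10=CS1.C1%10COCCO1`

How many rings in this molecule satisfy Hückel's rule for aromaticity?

The SMILES encodes a five-membered ring of four carbons and one sulfur, with two C=C double bonds; a six-membered saturated ring with oxygens at positions 1 and 4.
The 5-membered ring with one sulfur is fully conjugated (every ring atom contributes a p orbital); 2 ring double bonds (4 π electrons) plus a heteroatom lone pair (2) give 6 π electrons. Since 6 = 4n+2 (n=1), it is aromatic (thiophene).
The 6-membered ring with two oxygens (1,4) has only sp³ atoms, so it is not fully conjugated — not aromatic (1,4-dioxane).
1 of the 2 rings is aromatic. Total: 1.

1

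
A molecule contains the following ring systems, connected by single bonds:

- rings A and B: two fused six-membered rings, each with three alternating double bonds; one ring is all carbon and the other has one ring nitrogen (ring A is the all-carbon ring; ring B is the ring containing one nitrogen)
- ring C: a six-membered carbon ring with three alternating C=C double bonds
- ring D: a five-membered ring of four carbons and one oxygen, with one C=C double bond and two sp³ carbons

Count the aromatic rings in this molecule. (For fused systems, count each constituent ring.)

3

Rings A and B form a fused bicyclic system (with one nitrogen) with 10 sp² atoms and 10 π electrons from ring double bonds. 10 = 4(2)+2, so the system is aromatic and both rings count as aromatic (quinoline).
Ring C is planar and fully conjugated; 3 ring double bonds give 6 π electrons. 6 = 4(1)+2, so ring C is aromatic (benzene).
Ring D has two sp³ carbons, so it is not fully conjugated — not aromatic (2,3-dihydrofuran).
Aromatic: A, B, C. Total: 3.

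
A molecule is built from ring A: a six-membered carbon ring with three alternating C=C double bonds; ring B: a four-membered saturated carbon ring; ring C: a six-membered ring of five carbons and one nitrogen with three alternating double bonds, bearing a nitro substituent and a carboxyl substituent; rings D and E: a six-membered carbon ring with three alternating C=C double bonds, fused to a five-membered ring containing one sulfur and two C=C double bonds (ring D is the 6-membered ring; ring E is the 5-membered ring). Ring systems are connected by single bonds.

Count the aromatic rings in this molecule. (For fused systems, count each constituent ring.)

4

Ring A has a continuous p-orbital overlap around the ring; 3 ring double bonds give 6 π electrons. Since 6 = 4n+2 (n=1), ring A is aromatic (benzene).
Ring B has only sp³ atoms, so it is not fully conjugated — not aromatic (cyclobutane).
Ring C is fully conjugated (every ring atom contributes a p orbital); 3 ring double bonds give 6 π electrons. Since 6 = 4n+2 (n=1), ring C is aromatic (pyridine).
Rings D and E form a fused bicyclic system (with one sulfur) with 9 sp² atoms and 10 π electrons from ring double bonds plus a heteroatom lone pair. 10 = 4(2)+2, so the system is aromatic and both rings count as aromatic (benzothiophene).
Aromatic: A, C, D, E. Total: 4.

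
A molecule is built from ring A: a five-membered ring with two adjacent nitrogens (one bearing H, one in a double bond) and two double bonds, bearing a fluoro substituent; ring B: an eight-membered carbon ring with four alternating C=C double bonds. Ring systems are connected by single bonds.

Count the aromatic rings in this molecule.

1

Ring A is fully conjugated (every ring atom contributes a p orbital); 2 ring double bonds (4 π electrons) plus a heteroatom lone pair (2) give 6 π electrons. Since 6 = 4n+2 (n=1), ring A is aromatic (pyrazole).
Ring B has only sp² ring atoms; a planar conformation would have a fully conjugated π system of 8 electrons. But 8 = 4(2), which is 4n not 4n+2, so ring B is not aromatic (cyclooctatetraene) — cyclooctatetraene distorts into a non-planar tub to avoid antiaromaticity.
Aromatic: A. Total: 1.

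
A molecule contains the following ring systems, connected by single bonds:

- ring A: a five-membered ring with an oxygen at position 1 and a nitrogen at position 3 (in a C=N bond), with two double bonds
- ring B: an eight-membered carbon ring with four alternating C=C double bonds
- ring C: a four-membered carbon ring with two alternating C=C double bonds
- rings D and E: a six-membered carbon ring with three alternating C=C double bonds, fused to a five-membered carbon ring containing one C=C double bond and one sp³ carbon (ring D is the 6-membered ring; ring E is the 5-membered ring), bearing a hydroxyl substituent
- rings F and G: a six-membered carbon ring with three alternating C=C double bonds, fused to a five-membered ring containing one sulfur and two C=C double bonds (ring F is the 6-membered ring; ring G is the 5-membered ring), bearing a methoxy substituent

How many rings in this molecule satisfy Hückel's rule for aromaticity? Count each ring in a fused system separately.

Ring A is planar and fully conjugated; 2 ring double bonds (4 π electrons) plus a heteroatom lone pair (2) give 6 π electrons. That satisfies 4n+2 with n=1, so ring A is aromatic (oxazole).
Ring B has only sp² ring atoms; a planar conformation would have a fully conjugated π system of 8 electrons. But 8 = 4(2), which is 4n not 4n+2, so ring B is not aromatic (cyclooctatetraene) — cyclooctatetraene distorts into a non-planar tub to avoid antiaromaticity.
Ring C has only sp² ring atoms; a planar conformation would have a fully conjugated π system of 4 electrons. But 4 = 4(1), which is 4n not 4n+2, so ring C is not aromatic (cyclobutadiene) — cyclobutadiene is antiaromatic and distorts to a rectangle.
Ring D is planar and fully conjugated; 3 ring double bonds give 6 π electrons. 6 = 4(1)+2, so ring D is aromatic (benzene ring).
Ring E has one sp³ carbon, so it is not fully conjugated — not aromatic (cyclopentene ring).
Rings F and G form a fused bicyclic system (with one sulfur) with 9 sp² atoms and 10 π electrons from ring double bonds plus a heteroatom lone pair. 10 = 4(2)+2, so the system is aromatic and both rings count as aromatic (benzothiophene).
Aromatic: A, D, F, G. Total: 4.

4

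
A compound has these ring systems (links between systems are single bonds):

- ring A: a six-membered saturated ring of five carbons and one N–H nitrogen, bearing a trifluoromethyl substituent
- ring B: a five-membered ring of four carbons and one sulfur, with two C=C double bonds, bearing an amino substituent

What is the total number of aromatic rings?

1

Ring A has only sp³ atoms, so it is not fully conjugated — not aromatic (piperidine).
Ring B is planar and fully conjugated; 2 ring double bonds (4 π electrons) plus a heteroatom lone pair (2) give 6 π electrons. Since 6 = 4n+2 (n=1), ring B is aromatic (thiophene).
Aromatic: B. Total: 1.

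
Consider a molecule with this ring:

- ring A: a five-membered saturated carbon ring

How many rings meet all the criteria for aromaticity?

0

Ring A has only sp³ atoms, so it is not fully conjugated — not aromatic (cyclopentane).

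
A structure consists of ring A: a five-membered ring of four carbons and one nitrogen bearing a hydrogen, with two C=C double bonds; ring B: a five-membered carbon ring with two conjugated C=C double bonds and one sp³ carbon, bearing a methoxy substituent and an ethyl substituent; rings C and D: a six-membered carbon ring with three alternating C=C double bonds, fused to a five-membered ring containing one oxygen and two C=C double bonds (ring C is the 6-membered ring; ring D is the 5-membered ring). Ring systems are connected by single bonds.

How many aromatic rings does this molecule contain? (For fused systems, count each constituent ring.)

3

Ring A is fully conjugated (every ring atom contributes a p orbital); 2 ring double bonds (4 π electrons) plus a heteroatom lone pair (2) give 6 π electrons. Since 6 = 4n+2 (n=1), ring A is aromatic (pyrrole).
Ring B has one sp³ carbon, so it is not fully conjugated — not aromatic (cyclopentadiene).
Rings C and D form a fused bicyclic system (with one oxygen) with 9 sp² atoms and 10 π electrons from ring double bonds plus a heteroatom lone pair. 10 = 4(2)+2, so the system is aromatic and both rings count as aromatic (benzofuran).
Aromatic: A, C, D. Total: 3.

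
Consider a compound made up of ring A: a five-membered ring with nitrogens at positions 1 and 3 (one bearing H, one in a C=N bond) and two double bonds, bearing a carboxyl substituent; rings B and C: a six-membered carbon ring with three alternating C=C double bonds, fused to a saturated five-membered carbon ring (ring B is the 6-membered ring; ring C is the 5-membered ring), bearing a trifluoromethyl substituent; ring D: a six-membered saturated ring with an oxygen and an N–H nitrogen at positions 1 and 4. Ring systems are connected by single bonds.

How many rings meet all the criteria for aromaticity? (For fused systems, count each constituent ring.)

2

Ring A is fully conjugated (every ring atom contributes a p orbital); 2 ring double bonds (4 π electrons) plus a heteroatom lone pair (2) give 6 π electrons. That satisfies 4n+2 with n=1, so ring A is aromatic (imidazole).
Ring B has a continuous p-orbital overlap around the ring; 3 ring double bonds give 6 π electrons. That satisfies 4n+2 with n=1, so ring B is aromatic (benzene ring).
Ring C has three sp³ carbons, so it is not fully conjugated — not aromatic (cyclopentane ring).
Ring D has only sp³ atoms, so it is not fully conjugated — not aromatic (morpholine).
Aromatic: A, B. Total: 2.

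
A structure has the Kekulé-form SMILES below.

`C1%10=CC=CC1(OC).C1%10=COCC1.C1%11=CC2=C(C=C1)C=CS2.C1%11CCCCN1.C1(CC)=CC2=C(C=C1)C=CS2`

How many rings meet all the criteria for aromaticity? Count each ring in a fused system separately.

The SMILES encodes a five-membered carbon ring with two conjugated C=C double bonds and one sp³ carbon; a five-membered ring of four carbons and one oxygen, with one C=C double bond and two sp³ carbons; a six-membered carbon ring with three alternating C=C double bonds, fused to a five-membered ring containing one sulfur and two C=C double bonds; a six-membered saturated ring of five carbons and one N–H nitrogen; a six-membered carbon ring with three alternating C=C double bonds, fused to a five-membered ring containing one sulfur and two C=C double bonds.
The 5-membered ring has one sp³ carbon, so it is not fully conjugated — not aromatic (cyclopentadiene).
The 5-membered ring with one oxygen has two sp³ carbons, so it is not fully conjugated — not aromatic (2,3-dihydrofuran).
The fused 6/5-membered bicyclic (with one sulfur) is a single π system with 9 sp² atoms and 10 π electrons from ring double bonds plus a heteroatom lone pair. 10 = 4(2)+2, so the system is aromatic and both rings count as aromatic (benzothiophene).
The 6-membered ring with one N–H has only sp³ atoms, so it is not fully conjugated — not aromatic (piperidine).
The fused 6/5-membered bicyclic (with one sulfur) is a single π system with 9 sp² atoms and 10 π electrons from ring double bonds plus a heteroatom lone pair. 10 = 4(2)+2, so the system is aromatic and both rings count as aromatic (benzothiophene).
4 of the 7 rings are aromatic. Total: 4.

4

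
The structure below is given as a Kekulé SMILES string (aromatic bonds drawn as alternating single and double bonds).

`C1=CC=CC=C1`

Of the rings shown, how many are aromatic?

The SMILES encodes a six-membered carbon ring with three alternating C=C double bonds.
The 6-membered ring is fully conjugated (every ring atom contributes a p orbital); 3 ring double bonds give 6 π electrons. 6 = 4(1)+2, so it is aromatic (benzene).

1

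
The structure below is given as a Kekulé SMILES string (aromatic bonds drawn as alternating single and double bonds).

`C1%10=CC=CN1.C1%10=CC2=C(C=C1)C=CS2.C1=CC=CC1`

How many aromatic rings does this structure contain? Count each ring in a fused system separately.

3

The SMILES encodes a five-membered ring of four carbons and one nitrogen bearing a hydrogen, with two C=C double bonds; a six-membered carbon ring with three alternating C=C double bonds, fused to a five-membered ring containing one sulfur and two C=C double bonds; a five-membered carbon ring with two conjugated C=C double bonds and one sp³ carbon.
The 5-membered ring with one N–H is planar and fully conjugated; 2 ring double bonds (4 π electrons) plus a heteroatom lone pair (2) give 6 π electrons. Since 6 = 4n+2 (n=1), it is aromatic (pyrrole).
The fused 6/5-membered bicyclic (with one sulfur) is a single π system with 9 sp² atoms and 10 π electrons from ring double bonds plus a heteroatom lone pair. 10 = 4(2)+2, so the system is aromatic and both rings count as aromatic (benzothiophene).
The 5-membered ring has one sp³ carbon, so it is not fully conjugated — not aromatic (cyclopentadiene).
3 of the 4 rings are aromatic. Total: 3.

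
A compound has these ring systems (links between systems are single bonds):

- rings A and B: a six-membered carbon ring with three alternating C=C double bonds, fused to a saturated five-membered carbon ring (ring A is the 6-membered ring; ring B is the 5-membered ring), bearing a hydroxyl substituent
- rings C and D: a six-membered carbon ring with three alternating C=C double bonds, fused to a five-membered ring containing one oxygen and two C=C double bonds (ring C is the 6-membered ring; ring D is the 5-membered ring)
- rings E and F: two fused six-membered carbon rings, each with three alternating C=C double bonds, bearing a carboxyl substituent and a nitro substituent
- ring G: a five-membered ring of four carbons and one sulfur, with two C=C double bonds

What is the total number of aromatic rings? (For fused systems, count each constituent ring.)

Ring A is planar and fully conjugated; 3 ring double bonds give 6 π electrons. That satisfies 4n+2 with n=1, so ring A is aromatic (benzene ring).
Ring B has three sp³ carbons, so it is not fully conjugated — not aromatic (cyclopentane ring).
Rings C and D form a fused bicyclic system (with one oxygen) with 9 sp² atoms and 10 π electrons from ring double bonds plus a heteroatom lone pair. 10 = 4(2)+2, so the system is aromatic and both rings count as aromatic (benzofuran).
Rings E and F form a fused bicyclic system with 10 sp² atoms and 10 π electrons from ring double bonds. 10 = 4(2)+2, so the system is aromatic and both rings count as aromatic (naphthalene).
Ring G is planar and fully conjugated; 2 ring double bonds (4 π electrons) plus a heteroatom lone pair (2) give 6 π electrons. 6 = 4(1)+2, so ring G is aromatic (thiophene).
Aromatic: A, C, D, E, F, G. Total: 6.

6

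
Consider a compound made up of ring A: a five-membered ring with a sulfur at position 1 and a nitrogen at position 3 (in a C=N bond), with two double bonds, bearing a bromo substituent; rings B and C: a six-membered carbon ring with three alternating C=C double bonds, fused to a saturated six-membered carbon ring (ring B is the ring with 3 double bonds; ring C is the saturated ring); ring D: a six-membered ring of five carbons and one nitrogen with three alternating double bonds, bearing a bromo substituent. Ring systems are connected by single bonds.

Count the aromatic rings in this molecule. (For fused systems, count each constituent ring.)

3

Ring A is fully conjugated (every ring atom contributes a p orbital); 2 ring double bonds (4 π electrons) plus a heteroatom lone pair (2) give 6 π electrons. That satisfies 4n+2 with n=1, so ring A is aromatic (thiazole).
Ring B is planar and fully conjugated; 3 ring double bonds give 6 π electrons. Since 6 = 4n+2 (n=1), ring B is aromatic (benzene ring).
Ring C has four sp³ carbons, so it is not fully conjugated — not aromatic (cyclohexane ring).
Ring D is fully conjugated (every ring atom contributes a p orbital); 3 ring double bonds give 6 π electrons. Since 6 = 4n+2 (n=1), ring D is aromatic (pyridine).
Aromatic: A, B, D. Total: 3.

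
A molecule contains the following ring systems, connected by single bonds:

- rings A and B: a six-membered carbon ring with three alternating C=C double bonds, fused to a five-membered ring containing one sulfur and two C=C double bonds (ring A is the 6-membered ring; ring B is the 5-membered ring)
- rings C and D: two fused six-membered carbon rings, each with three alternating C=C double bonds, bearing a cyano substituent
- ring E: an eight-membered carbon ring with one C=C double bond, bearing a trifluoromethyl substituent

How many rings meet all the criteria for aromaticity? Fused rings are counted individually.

Rings A and B form a fused bicyclic system (with one sulfur) with 9 sp² atoms and 10 π electrons from ring double bonds plus a heteroatom lone pair. 10 = 4(2)+2, so the system is aromatic and both rings count as aromatic (benzothiophene).
Rings C and D form a fused bicyclic system with 10 sp² atoms and 10 π electrons from ring double bonds. 10 = 4(2)+2, so the system is aromatic and both rings count as aromatic (naphthalene).
Ring E has six sp³ carbons, so it is not fully conjugated — not aromatic (cyclooctene).
Aromatic: A, B, C, D. Total: 4.

4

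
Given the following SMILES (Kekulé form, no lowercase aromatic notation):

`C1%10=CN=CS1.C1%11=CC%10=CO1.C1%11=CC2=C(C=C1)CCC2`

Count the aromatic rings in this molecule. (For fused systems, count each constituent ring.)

3

The SMILES encodes a five-membered ring with a sulfur at position 1 and a nitrogen at position 3 (in a C=N bond), with two double bonds; a five-membered ring of four carbons and one oxygen, with two C=C double bonds; a six-membered carbon ring with three alternating C=C double bonds, fused to a saturated five-membered carbon ring.
The 5-membered ring with one sulfur and one =N– has a continuous p-orbital overlap around the ring; 2 ring double bonds (4 π electrons) plus a heteroatom lone pair (2) give 6 π electrons. Since 6 = 4n+2 (n=1), it is aromatic (thiazole).
The 5-membered ring with one oxygen is fully conjugated (every ring atom contributes a p orbital); 2 ring double bonds (4 π electrons) plus a heteroatom lone pair (2) give 6 π electrons. Since 6 = 4n+2 (n=1), it is aromatic (furan).
The 6-membered ring has a continuous p-orbital overlap around the ring; 3 ring double bonds give 6 π electrons. That satisfies 4n+2 with n=1, so it is aromatic (benzene ring).
The 5-membered ring has three sp³ carbons, so it is not fully conjugated — not aromatic (cyclopentane ring).
3 of the 4 rings are aromatic. Total: 3.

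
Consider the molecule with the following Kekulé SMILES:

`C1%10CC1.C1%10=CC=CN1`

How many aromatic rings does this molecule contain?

The SMILES encodes a three-membered saturated carbon ring; a five-membered ring of four carbons and one nitrogen bearing a hydrogen, with two C=C double bonds.
The 3-membered ring has only sp³ atoms, so it is not fully conjugated — not aromatic (cyclopropane).
The 5-membered ring with one N–H has a continuous p-orbital overlap around the ring; 2 ring double bonds (4 π electrons) plus a heteroatom lone pair (2) give 6 π electrons. 6 = 4(1)+2, so it is aromatic (pyrrole).
1 of the 2 rings is aromatic. Total: 1.

1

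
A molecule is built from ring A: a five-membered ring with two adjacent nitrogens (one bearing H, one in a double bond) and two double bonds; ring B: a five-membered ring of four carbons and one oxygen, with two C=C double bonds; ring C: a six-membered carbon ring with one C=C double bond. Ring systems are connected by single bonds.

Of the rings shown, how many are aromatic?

Ring A is fully conjugated (every ring atom contributes a p orbital); 2 ring double bonds (4 π electrons) plus a heteroatom lone pair (2) give 6 π electrons. Since 6 = 4n+2 (n=1), ring A is aromatic (pyrazole).
Ring B is fully conjugated (every ring atom contributes a p orbital); 2 ring double bonds (4 π electrons) plus a heteroatom lone pair (2) give 6 π electrons. 6 = 4(1)+2, so ring B is aromatic (furan).
Ring C has four sp³ carbons, so it is not fully conjugated — not aromatic (cyclohexene).
Aromatic: A, B. Total: 2.

2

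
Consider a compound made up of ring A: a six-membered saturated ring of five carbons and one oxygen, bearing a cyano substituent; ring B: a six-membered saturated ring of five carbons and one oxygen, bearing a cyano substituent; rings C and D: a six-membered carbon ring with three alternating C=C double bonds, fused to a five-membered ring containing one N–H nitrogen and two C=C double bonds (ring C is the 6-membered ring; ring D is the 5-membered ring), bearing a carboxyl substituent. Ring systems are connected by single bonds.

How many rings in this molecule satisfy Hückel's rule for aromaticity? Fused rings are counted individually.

2

Ring A has only sp³ atoms, so it is not fully conjugated — not aromatic (tetrahydropyran).
Ring B has only sp³ atoms, so it is not fully conjugated — not aromatic (tetrahydropyran).
Rings C and D form a fused bicyclic system (with one N–H) with 9 sp² atoms and 10 π electrons from ring double bonds plus a heteroatom lone pair. 10 = 4(2)+2, so the system is aromatic and both rings count as aromatic (indole).
Aromatic: C, D. Total: 2.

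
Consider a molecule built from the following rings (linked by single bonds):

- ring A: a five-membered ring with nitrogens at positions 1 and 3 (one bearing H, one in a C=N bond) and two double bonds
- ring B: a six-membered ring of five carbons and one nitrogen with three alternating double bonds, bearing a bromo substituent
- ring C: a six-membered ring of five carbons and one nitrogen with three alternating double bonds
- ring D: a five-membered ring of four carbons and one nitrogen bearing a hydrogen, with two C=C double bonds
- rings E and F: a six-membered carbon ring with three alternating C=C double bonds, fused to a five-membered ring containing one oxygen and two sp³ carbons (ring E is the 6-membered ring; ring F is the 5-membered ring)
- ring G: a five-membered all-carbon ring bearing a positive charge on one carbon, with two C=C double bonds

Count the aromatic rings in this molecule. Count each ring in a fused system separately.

5

Ring A is planar and fully conjugated; 2 ring double bonds (4 π electrons) plus a heteroatom lone pair (2) give 6 π electrons. Since 6 = 4n+2 (n=1), ring A is aromatic (imidazole).
Ring B is planar and fully conjugated; 3 ring double bonds give 6 π electrons. Since 6 = 4n+2 (n=1), ring B is aromatic (pyridine).
Ring C is fully conjugated (every ring atom contributes a p orbital); 3 ring double bonds give 6 π electrons. 6 = 4(1)+2, so ring C is aromatic (pyridine).
Ring D is fully conjugated (every ring atom contributes a p orbital); 2 ring double bonds (4 π electrons) plus a heteroatom lone pair (2) give 6 π electrons. 6 = 4(1)+2, so ring D is aromatic (pyrrole).
Ring E has a continuous p-orbital overlap around the ring; 3 ring double bonds give 6 π electrons. That satisfies 4n+2 with n=1, so ring E is aromatic (benzene ring).
Ring F has two sp³ carbons, so it is not fully conjugated — not aromatic (oxolane ring).
Ring G has only sp² ring atoms; a planar conformation would have a fully conjugated π system of 4 electrons. But 4 = 4(1), which is 4n not 4n+2, so ring G is not aromatic (cyclopentadienyl cation).
Aromatic: A, B, C, D, E. Total: 5.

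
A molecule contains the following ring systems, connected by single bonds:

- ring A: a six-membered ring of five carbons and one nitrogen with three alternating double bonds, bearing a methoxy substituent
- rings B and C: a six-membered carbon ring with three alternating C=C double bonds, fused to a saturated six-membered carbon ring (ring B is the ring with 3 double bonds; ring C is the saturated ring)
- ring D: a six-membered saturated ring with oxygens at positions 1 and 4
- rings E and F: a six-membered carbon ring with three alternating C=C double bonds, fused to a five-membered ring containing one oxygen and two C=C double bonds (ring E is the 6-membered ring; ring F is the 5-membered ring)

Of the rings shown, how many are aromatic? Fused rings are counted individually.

Ring A is planar and fully conjugated; 3 ring double bonds give 6 π electrons. Since 6 = 4n+2 (n=1), ring A is aromatic (pyridine).
Ring B is planar and fully conjugated; 3 ring double bonds give 6 π electrons. 6 = 4(1)+2, so ring B is aromatic (benzene ring).
Ring C has four sp³ carbons, so it is not fully conjugated — not aromatic (cyclohexane ring).
Ring D has only sp³ atoms, so it is not fully conjugated — not aromatic (1,4-dioxane).
Rings E and F form a fused bicyclic system (with one oxygen) with 9 sp² atoms and 10 π electrons from ring double bonds plus a heteroatom lone pair. 10 = 4(2)+2, so the system is aromatic and both rings count as aromatic (benzofuran).
Aromatic: A, B, E, F. Total: 4.

4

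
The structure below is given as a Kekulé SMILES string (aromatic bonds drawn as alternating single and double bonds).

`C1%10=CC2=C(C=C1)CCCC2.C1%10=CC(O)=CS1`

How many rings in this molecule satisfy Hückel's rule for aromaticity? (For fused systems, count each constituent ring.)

2

The SMILES encodes a six-membered carbon ring with three alternating C=C double bonds, fused to a saturated six-membered carbon ring; a five-membered ring of four carbons and one sulfur, with two C=C double bonds.
The 6-membered ring is planar and fully conjugated; 3 ring double bonds give 6 π electrons. That satisfies 4n+2 with n=1, so it is aromatic (benzene ring).
The second 6-membered ring has four sp³ carbons, so it is not fully conjugated — not aromatic (cyclohexane ring).
The 5-membered ring with one sulfur is planar and fully conjugated; 2 ring double bonds (4 π electrons) plus a heteroatom lone pair (2) give 6 π electrons. Since 6 = 4n+2 (n=1), it is aromatic (thiophene).
2 of the 3 rings are aromatic. Total: 2.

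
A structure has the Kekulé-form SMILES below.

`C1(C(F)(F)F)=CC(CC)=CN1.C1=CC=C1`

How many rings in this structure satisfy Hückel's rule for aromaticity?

The SMILES encodes a five-membered ring of four carbons and one nitrogen bearing a hydrogen, with two C=C double bonds; a four-membered carbon ring with two alternating C=C double bonds.
The 5-membered ring with one N–H has a continuous p-orbital overlap around the ring; 2 ring double bonds (4 π electrons) plus a heteroatom lone pair (2) give 6 π electrons. That satisfies 4n+2 with n=1, so it is aromatic (pyrrole).
The 4-membered ring has only sp² ring atoms; a planar conformation would have a fully conjugated π system of 4 electrons. But 4 = 4(1), which is 4n not 4n+2, so it is not aromatic (cyclobutadiene) — cyclobutadiene is antiaromatic and distorts to a rectangle.
1 of the 2 rings is aromatic. Total: 1.

1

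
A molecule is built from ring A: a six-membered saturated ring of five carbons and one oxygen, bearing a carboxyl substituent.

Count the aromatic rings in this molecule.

Ring A has only sp³ atoms, so it is not fully conjugated — not aromatic (tetrahydropyran).

0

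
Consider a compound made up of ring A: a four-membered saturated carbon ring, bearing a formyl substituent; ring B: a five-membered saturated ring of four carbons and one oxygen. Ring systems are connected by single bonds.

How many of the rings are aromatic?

Ring A has only sp³ atoms, so it is not fully conjugated — not aromatic (cyclobutane).
Ring B has only sp³ atoms, so it is not fully conjugated — not aromatic (tetrahydrofuran).
No ring is aromatic. Total: 0.

0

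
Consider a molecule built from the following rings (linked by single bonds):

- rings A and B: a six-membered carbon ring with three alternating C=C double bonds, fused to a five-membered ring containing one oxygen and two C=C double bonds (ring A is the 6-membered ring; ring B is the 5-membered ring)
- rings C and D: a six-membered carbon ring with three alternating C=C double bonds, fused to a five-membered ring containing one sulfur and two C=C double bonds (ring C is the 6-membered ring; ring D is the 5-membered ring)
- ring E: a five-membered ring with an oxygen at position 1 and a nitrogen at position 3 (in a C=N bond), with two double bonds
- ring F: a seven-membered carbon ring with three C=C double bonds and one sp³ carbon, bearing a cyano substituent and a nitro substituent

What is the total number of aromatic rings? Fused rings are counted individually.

Rings A and B form a fused bicyclic system (with one oxygen) with 9 sp² atoms and 10 π electrons from ring double bonds plus a heteroatom lone pair. 10 = 4(2)+2, so the system is aromatic and both rings count as aromatic (benzofuran).
Rings C and D form a fused bicyclic system (with one sulfur) with 9 sp² atoms and 10 π electrons from ring double bonds plus a heteroatom lone pair. 10 = 4(2)+2, so the system is aromatic and both rings count as aromatic (benzothiophene).
Ring E is fully conjugated (every ring atom contributes a p orbital); 2 ring double bonds (4 π electrons) plus a heteroatom lone pair (2) give 6 π electrons. That satisfies 4n+2 with n=1, so ring E is aromatic (oxazole).
Ring F has one sp³ carbon, so it is not fully conjugated — not aromatic (cycloheptatriene).
Aromatic: A, B, C, D, E. Total: 5.

5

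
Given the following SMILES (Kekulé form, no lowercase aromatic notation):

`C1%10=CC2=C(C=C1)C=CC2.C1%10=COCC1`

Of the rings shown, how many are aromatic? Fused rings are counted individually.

1

The SMILES encodes a six-membered carbon ring with three alternating C=C double bonds, fused to a five-membered carbon ring containing one C=C double bond and one sp³ carbon; a five-membered ring of four carbons and one oxygen, with one C=C double bond and two sp³ carbons.
The 6-membered ring has a continuous p-orbital overlap around the ring; 3 ring double bonds give 6 π electrons. Since 6 = 4n+2 (n=1), it is aromatic (benzene ring).
The 5-membered ring has one sp³ carbon, so it is not fully conjugated — not aromatic (cyclopentene ring).
The 5-membered ring with one oxygen has two sp³ carbons, so it is not fully conjugated — not aromatic (2,3-dihydrofuran).
1 of the 3 rings is aromatic. Total: 1.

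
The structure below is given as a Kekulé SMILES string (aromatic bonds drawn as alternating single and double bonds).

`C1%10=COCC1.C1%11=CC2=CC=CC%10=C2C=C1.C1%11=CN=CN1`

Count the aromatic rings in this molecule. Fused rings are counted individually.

The SMILES encodes a five-membered ring of four carbons and one oxygen, with one C=C double bond and two sp³ carbons; two fused six-membered carbon rings, each with three alternating C=C double bonds; a five-membered ring with nitrogens at positions 1 and 3 (one bearing H, one in a C=N bond) and two double bonds.
The 5-membered ring with one oxygen has two sp³ carbons, so it is not fully conjugated — not aromatic (2,3-dihydrofuran).
The fused 6/6-membered bicyclic is a single π system with 10 sp² atoms and 10 π electrons from ring double bonds. 10 = 4(2)+2, so the system is aromatic and both rings count as aromatic (naphthalene).
The 5-membered ring with two nitrogens (one N–H, one =N–) is fully conjugated (every ring atom contributes a p orbital); 2 ring double bonds (4 π electrons) plus a heteroatom lone pair (2) give 6 π electrons. Since 6 = 4n+2 (n=1), it is aromatic (imidazole).
3 of the 4 rings are aromatic. Total: 3.

3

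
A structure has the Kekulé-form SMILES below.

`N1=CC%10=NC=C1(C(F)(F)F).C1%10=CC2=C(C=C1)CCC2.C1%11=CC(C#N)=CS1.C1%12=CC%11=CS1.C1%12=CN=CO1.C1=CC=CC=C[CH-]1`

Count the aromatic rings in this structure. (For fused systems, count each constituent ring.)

The SMILES encodes a six-membered ring with nitrogens at positions 1 and 4 and three alternating double bonds; a six-membered carbon ring with three alternating C=C double bonds, fused to a saturated five-membered carbon ring; a five-membered ring of four carbons and one sulfur, with two C=C double bonds; a five-membered ring of four carbons and one sulfur, with two C=C double bonds; a five-membered ring with an oxygen at position 1 and a nitrogen at position 3 (in a C=N bond), with two double bonds; a seven-membered all-carbon ring bearing a negative charge on one carbon, with three C=C double bonds.
The 6-membered ring with two nitrogens (1,4) is fully conjugated (every ring atom contributes a p orbital); 3 ring double bonds give 6 π electrons. 6 = 4(1)+2, so it is aromatic (pyrazine).
The 6-membered ring has a continuous p-orbital overlap around the ring; 3 ring double bonds give 6 π electrons. Since 6 = 4n+2 (n=1), it is aromatic (benzene ring).
The 5-membered ring has three sp³ carbons, so it is not fully conjugated — not aromatic (cyclopentane ring).
The 5-membered ring with one sulfur is planar and fully conjugated; 2 ring double bonds (4 π electrons) plus a heteroatom lone pair (2) give 6 π electrons. 6 = 4(1)+2, so it is aromatic (thiophene).
The second 5-membered ring with one sulfur is planar and fully conjugated; 2 ring double bonds (4 π electrons) plus a heteroatom lone pair (2) give 6 π electrons. That satisfies 4n+2 with n=1, so it is aromatic (thiophene).
The 5-membered ring with one oxygen and one =N– has a continuous p-orbital overlap around the ring; 2 ring double bonds (4 π electrons) plus a heteroatom lone pair (2) give 6 π electrons. 6 = 4(1)+2, so it is aromatic (oxazole).
The 7-membered ring has only sp² ring atoms; a planar conformation would have a fully conjugated π system of 8 electrons. But 8 = 4(2), which is 4n not 4n+2, so it is not aromatic (cycloheptatrienyl anion).
5 of the 7 rings are aromatic. Total: 5.

5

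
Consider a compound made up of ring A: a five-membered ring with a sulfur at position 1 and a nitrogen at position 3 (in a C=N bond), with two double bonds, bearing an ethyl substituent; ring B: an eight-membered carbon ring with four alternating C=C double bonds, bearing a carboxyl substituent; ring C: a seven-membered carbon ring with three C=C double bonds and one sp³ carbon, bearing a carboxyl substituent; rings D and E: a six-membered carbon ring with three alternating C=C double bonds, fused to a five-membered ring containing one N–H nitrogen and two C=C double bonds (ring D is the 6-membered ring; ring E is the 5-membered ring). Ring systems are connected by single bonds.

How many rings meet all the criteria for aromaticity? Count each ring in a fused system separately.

Ring A is planar and fully conjugated; 2 ring double bonds (4 π electrons) plus a heteroatom lone pair (2) give 6 π electrons. Since 6 = 4n+2 (n=1), ring A is aromatic (thiazole).
Ring B has only sp² ring atoms; a planar conformation would have a fully conjugated π system of 8 electrons. But 8 = 4(2), which is 4n not 4n+2, so ring B is not aromatic (cyclooctatetraene) — cyclooctatetraene distorts into a non-planar tub to avoid antiaromaticity.
Ring C has one sp³ carbon, so it is not fully conjugated — not aromatic (cycloheptatriene).
Rings D and E form a fused bicyclic system (with one N–H) with 9 sp² atoms and 10 π electrons from ring double bonds plus a heteroatom lone pair. 10 = 4(2)+2, so the system is aromatic and both rings count as aromatic (indole).
Aromatic: A, D, E. Total: 3.

3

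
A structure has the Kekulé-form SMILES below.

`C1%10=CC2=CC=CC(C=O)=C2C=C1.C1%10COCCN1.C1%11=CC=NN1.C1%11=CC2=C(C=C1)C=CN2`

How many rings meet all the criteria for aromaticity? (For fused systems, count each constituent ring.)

The SMILES encodes two fused six-membered carbon rings, each with three alternating C=C double bonds; a six-membered saturated ring with an oxygen and an N–H nitrogen at positions 1 and 4; a five-membered ring with two adjacent nitrogens (one bearing H, one in a double bond) and two double bonds; a six-membered carbon ring with three alternating C=C double bonds, fused to a five-membered ring containing one N–H nitrogen and two C=C double bonds.
The fused 6/6-membered bicyclic is a single π system with 10 sp² atoms and 10 π electrons from ring double bonds. 10 = 4(2)+2, so the system is aromatic and both rings count as aromatic (naphthalene).
The 6-membered ring with one oxygen and one N–H (1,4) has only sp³ atoms, so it is not fully conjugated — not aromatic (morpholine).
The 5-membered ring with two adjacent nitrogens (one N–H, one =N–) is planar and fully conjugated; 2 ring double bonds (4 π electrons) plus a heteroatom lone pair (2) give 6 π electrons. Since 6 = 4n+2 (n=1), it is aromatic (pyrazole).
The fused 6/5-membered bicyclic (with one N–H) is a single π system with 9 sp² atoms and 10 π electrons from ring double bonds plus a heteroatom lone pair. 10 = 4(2)+2, so the system is aromatic and both rings count as aromatic (indole).
5 of the 6 rings are aromatic. Total: 5.

5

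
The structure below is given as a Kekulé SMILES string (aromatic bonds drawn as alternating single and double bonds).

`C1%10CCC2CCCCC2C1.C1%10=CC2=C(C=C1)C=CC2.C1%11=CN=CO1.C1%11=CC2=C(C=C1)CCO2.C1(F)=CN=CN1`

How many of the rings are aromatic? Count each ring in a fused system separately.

The SMILES encodes two fused six-membered saturated carbon rings; a six-membered carbon ring with three alternating C=C double bonds, fused to a five-membered carbon ring containing one C=C double bond and one sp³ carbon; a five-membered ring with an oxygen at position 1 and a nitrogen at position 3 (in a C=N bond), with two double bonds; a six-membered carbon ring with three alternating C=C double bonds, fused to a five-membered ring containing one oxygen and two sp³ carbons; a five-membered ring with nitrogens at positions 1 and 3 (one bearing H, one in a C=N bond) and two double bonds.
The 6-membered ring has only sp³ atoms, so it is not fully conjugated — not aromatic (cyclohexane ring).
The second 6-membered ring has only sp³ atoms, so it is not fully conjugated — not aromatic (cyclohexane ring).
The third 6-membered ring has a continuous p-orbital overlap around the ring; 3 ring double bonds give 6 π electrons. 6 = 4(1)+2, so it is aromatic (benzene ring).
The 5-membered ring has one sp³ carbon, so it is not fully conjugated — not aromatic (cyclopentene ring).
The 5-membered ring with one oxygen and one =N– has a continuous p-orbital overlap around the ring; 2 ring double bonds (4 π electrons) plus a heteroatom lone pair (2) give 6 π electrons. That satisfies 4n+2 with n=1, so it is aromatic (oxazole).
The fourth 6-membered ring is planar and fully conjugated; 3 ring double bonds give 6 π electrons. Since 6 = 4n+2 (n=1), it is aromatic (benzene ring).
The 5-membered ring with one oxygen has two sp³ carbons, so it is not fully conjugated — not aromatic (oxolane ring).
The 5-membered ring with two nitrogens (one N–H, one =N–) is planar and fully conjugated; 2 ring double bonds (4 π electrons) plus a heteroatom lone pair (2) give 6 π electrons. 6 = 4(1)+2, so it is aromatic (imidazole).
4 of the 8 rings are aromatic. Total: 4.

4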